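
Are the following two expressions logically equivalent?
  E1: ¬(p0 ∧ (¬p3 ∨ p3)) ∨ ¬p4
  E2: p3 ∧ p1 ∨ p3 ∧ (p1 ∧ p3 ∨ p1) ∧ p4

No

E1: ¬(p0 ∧ (¬p3 ∨ p3)) ∨ ¬p4
    = ¬p0 ∨ ¬p4   [complement / identity]
E2: p3 ∧ p1 ∨ p3 ∧ (p1 ∧ p3 ∨ p1) ∧ p4
    = p3 ∧ p1 ∨ p3 ∧ p1 ∧ p4   [absorption]
    = p3 ∧ p1   [absorption]
These differ: at p0=0, p1=0, p3=0, p4=0, E1 = 1 but E2 = 0.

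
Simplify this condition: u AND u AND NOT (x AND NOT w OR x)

u AND u AND NOT (x AND NOT w OR x)
= u AND u AND NOT x
= u AND NOT x

u AND NOT x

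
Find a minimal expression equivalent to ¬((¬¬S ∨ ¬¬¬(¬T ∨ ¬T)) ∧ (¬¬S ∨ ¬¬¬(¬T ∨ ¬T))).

¬((¬¬S ∨ ¬¬¬(¬T ∨ ¬T)) ∧ (¬¬S ∨ ¬¬¬(¬T ∨ ¬T)))
= ¬(¬¬S ∨ ¬¬¬(¬T ∨ ¬T))   [idempotence]
= ¬(¬¬S ∨ ¬(¬T ∨ ¬T))   [double negation]
= ¬(¬¬S ∨ ¬¬T)   [idempotence]
= ¬S ∧ ¬T   [De Morgan]

¬S ∧ ¬T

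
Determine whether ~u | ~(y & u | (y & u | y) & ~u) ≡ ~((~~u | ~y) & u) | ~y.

Yes

E1: ~u | ~(y & u | (y & u | y) & ~u)
    = ~u | ~(y & u | y & ~u)   [absorption]
    = ~u | ~y   [distribution]
E2: ~((~~u | ~y) & u) | ~y
    = ~((u | ~y) & u) | ~y   [double negation]
    = ~u | ~y   [absorption]
Both reduce to ~u | ~y, so they are equivalent.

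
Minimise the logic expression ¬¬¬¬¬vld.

¬vld

¬¬¬¬¬vld
= ¬¬¬vld   [double negation]
= ¬vld   [double negation]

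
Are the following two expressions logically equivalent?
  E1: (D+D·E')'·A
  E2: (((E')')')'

No

E1: (D+D·E')'·A
    = D'·A   — absorption
E2: (((E')')')'
    = (E')'   — double negation
    = E   — double negation
These differ: at A=0, D=0, E=1, E1 = 0 but E2 = 1.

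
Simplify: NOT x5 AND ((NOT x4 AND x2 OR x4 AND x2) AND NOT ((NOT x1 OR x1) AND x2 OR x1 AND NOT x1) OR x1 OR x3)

NOT x5 AND (x1 OR x3)

NOT x5 AND ((NOT x4 AND x2 OR x4 AND x2) AND NOT ((NOT x1 OR x1) AND x2 OR x1 AND NOT x1) OR x1 OR x3)
= NOT x5 AND ((NOT x4 AND x2 OR x4 AND x2) AND NOT ((NOT x1 OR x1) AND x2) OR x1 OR x3)
= NOT x5 AND (x2 AND NOT ((NOT x1 OR x1) AND x2) OR x1 OR x3)
= NOT x5 AND (x2 AND NOT x2 OR x1 OR x3)
= NOT x5 AND (x1 OR x3)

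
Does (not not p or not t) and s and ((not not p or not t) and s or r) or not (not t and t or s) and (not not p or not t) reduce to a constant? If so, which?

(not not p or not t) and s and ((not not p or not t) and s or r) or not (not t and t or s) and (not not p or not t)
= (not not p or not t) and s and ((not not p or not t) and s or r) or not s and (not not p or not t)   [complement / identity]
= (not not p or not t) and s or not s and (not not p or not t)   [absorption]
= not not p or not t   [distribution]
= p or not t   [double negation]
This depends on p, t, so it is not a constant.

no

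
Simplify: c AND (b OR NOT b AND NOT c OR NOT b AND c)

c AND (b OR NOT b AND NOT c OR NOT b AND c)
= c AND (b OR NOT b)   (distribution)
= c   (complement / identity)

c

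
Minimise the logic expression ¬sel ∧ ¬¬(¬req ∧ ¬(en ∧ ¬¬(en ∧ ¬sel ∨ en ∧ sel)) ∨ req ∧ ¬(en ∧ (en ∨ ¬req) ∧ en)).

¬sel ∧ ¬en

¬sel ∧ ¬¬(¬req ∧ ¬(en ∧ ¬¬(en ∧ ¬sel ∨ en ∧ sel)) ∨ req ∧ ¬(en ∧ (en ∨ ¬req) ∧ en))
= ¬sel ∧ ¬¬(¬req ∧ ¬(en ∧ ¬¬en) ∨ req ∧ ¬(en ∧ (en ∨ ¬req) ∧ en))   — distribution
= ¬sel ∧ ¬¬(¬req ∧ ¬(en ∧ ¬¬en) ∨ req ∧ ¬(en ∧ en))   — absorption
= ¬sel ∧ ¬¬(¬req ∧ ¬(en ∧ en) ∨ req ∧ ¬(en ∧ en))   — double negation
= ¬sel ∧ ¬¬¬(en ∧ en)   — distribution
= ¬sel ∧ ¬(en ∧ en)   — double negation
= ¬sel ∧ ¬en   — idempotence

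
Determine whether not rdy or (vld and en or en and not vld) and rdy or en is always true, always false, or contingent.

not rdy or (vld and en or en and not vld) and rdy or en
= not rdy or en and rdy or en   — distribution
= not rdy or en   — absorption
This depends on en, rdy, so it is not a constant.

contingent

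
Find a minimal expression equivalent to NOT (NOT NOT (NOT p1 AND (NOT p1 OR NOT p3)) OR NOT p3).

NOT (NOT NOT (NOT p1 AND (NOT p1 OR NOT p3)) OR NOT p3)
= NOT (NOT NOT NOT p1 OR NOT p3)   — absorption
= NOT NOT p1 AND p3   — De Morgan
= p1 AND p3   — double negation

p1 AND p3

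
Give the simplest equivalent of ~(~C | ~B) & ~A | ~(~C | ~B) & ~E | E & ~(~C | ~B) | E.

C & B | E

~(~C | ~B) & ~A | ~(~C | ~B) & ~E | E & ~(~C | ~B) | E
= ~(~C | ~B) & ~A | ~(~C | ~B) | E   — distribution
= ~(~C | ~B) | E   — absorption
= C & B | E   — De Morgan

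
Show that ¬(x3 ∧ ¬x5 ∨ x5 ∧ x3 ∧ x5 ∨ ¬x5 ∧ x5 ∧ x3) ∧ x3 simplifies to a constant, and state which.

False

¬(x3 ∧ ¬x5 ∨ x5 ∧ x3 ∧ x5 ∨ ¬x5 ∧ x5 ∧ x3) ∧ x3
= ¬(x3 ∧ ¬x5 ∨ x5 ∧ x3) ∧ x3   — distribution
= ¬x3 ∧ x3   — distribution
= False   — complement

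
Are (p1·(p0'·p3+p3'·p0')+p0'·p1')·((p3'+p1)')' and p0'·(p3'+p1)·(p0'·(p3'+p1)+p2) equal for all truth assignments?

Yes

E1: (p1·(p0'·p3+p3'·p0')+p0'·p1')·((p3'+p1)')'
    = (p1·p0'+p0'·p1')·((p3'+p1)')'   [distribution]
    = p0'·((p3'+p1)')'   [distribution]
    = p0'·(p3'+p1)   [double negation]
E2: p0'·(p3'+p1)·(p0'·(p3'+p1)+p2)
    = p0'·(p3'+p1)   [absorption]
Both reduce to p0'·(p3'+p1), so they are equivalent.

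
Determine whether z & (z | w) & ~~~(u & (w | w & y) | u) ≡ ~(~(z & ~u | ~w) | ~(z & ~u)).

E1: z & (z | w) & ~~~(u & (w | w & y) | u)
    = z & ~~~(u & (w | w & y) | u)   — absorption
    = z & ~~~(u & w | u)   — absorption
    = z & ~~~u   — absorption
    = z & ~u   — double negation
E2: ~(~(z & ~u | ~w) | ~(z & ~u))
    = (z & ~u | ~w) & z & ~u   — De Morgan
    = z & ~u   — absorption
Both reduce to z & ~u, so they are equivalent.

Yes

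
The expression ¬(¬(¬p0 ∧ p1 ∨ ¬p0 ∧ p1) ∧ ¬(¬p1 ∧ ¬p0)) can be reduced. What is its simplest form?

¬(¬(¬p0 ∧ p1 ∨ ¬p0 ∧ p1) ∧ ¬(¬p1 ∧ ¬p0))
= ¬(¬(¬p0 ∧ p1) ∧ ¬(¬p1 ∧ ¬p0))
= ¬p0 ∧ p1 ∨ ¬p1 ∧ ¬p0
= ¬p0

¬p0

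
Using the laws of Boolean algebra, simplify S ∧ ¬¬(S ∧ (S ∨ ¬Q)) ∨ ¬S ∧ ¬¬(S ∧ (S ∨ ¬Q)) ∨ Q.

S ∧ ¬¬(S ∧ (S ∨ ¬Q)) ∨ ¬S ∧ ¬¬(S ∧ (S ∨ ¬Q)) ∨ Q
= ¬¬(S ∧ (S ∨ ¬Q)) ∨ Q   — distribution
= ¬¬S ∨ Q   — absorption
= S ∨ Q   — double negation

S ∨ Q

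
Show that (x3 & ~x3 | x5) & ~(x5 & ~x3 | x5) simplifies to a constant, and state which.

(x3 & ~x3 | x5) & ~(x5 & ~x3 | x5)
= (x3 & ~x3 | x5) & ~x5   — absorption
= x5 & ~x5   — complement / identity
= 0   — complement

0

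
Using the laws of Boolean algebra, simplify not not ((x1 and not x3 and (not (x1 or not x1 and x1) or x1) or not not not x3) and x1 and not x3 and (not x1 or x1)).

not not ((x1 and not x3 and (not (x1 or not x1 and x1) or x1) or not not not x3) and x1 and not x3 and (not x1 or x1))
= not not ((x1 and not x3 and (not x1 or x1) or not not not x3) and x1 and not x3 and (not x1 or x1))   [complement / identity]
= not not ((x1 and not x3 and (not x1 or x1) or not x3) and x1 and not x3 and (not x1 or x1))   [double negation]
= not not (x1 and not x3 and (not x1 or x1))   [absorption]
= not not (x1 and not x3)   [complement / identity]
= x1 and not x3   [double negation]

x1 and not x3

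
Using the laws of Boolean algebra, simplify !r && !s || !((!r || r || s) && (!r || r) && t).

!r && !s || !((!r || r || s) && (!r || r) && t)
= !r && !s || !((!r || r) && t)   [absorption]
= !r && !s || !t   [complement / identity]

!r && !s || !t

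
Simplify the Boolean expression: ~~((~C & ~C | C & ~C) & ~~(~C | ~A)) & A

~C & A

~~((~C & ~C | C & ~C) & ~~(~C | ~A)) & A
= ~~(~C & ~~(~C | ~A)) & A   (distribution)
= ~~(~C & (~C | ~A)) & A   (double negation)
= ~~~C & A   (absorption)
= ~C & A   (double negation)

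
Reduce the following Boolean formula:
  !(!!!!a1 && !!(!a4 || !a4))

!a1 || a4

!(!!!!a1 && !!(!a4 || !a4))
= !(!!a1 && !!(!a4 || !a4))
= !(!!a1 && !(a4 && a4))
= !(!!a1 && !a4)
= !a1 || a4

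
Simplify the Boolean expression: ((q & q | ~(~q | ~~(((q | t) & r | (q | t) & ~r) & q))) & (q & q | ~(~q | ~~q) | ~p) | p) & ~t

((q & q | ~(~q | ~~(((q | t) & r | (q | t) & ~r) & q))) & (q & q | ~(~q | ~~q) | ~p) | p) & ~t
= ((q & q | ~(~q | ~~((q | t) & q))) & (q & q | ~(~q | ~~q) | ~p) | p) & ~t   (distribution)
= ((q & q | ~(~q | ~~q)) & (q & q | ~(~q | ~~q) | ~p) | p) & ~t   (absorption)
= (q & q | ~(~q | ~~q) | p) & ~t   (absorption)
= (q & q | q & ~q | p) & ~t   (De Morgan)
= (q | p) & ~t   (distribution)

(q | p) & ~t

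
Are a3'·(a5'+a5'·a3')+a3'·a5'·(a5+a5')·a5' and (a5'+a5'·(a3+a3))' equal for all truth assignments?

No

E1: a3'·(a5'+a5'·a3')+a3'·a5'·(a5+a5')·a5'
    = a3'·a5'+a3'·a5'·(a5+a5')·a5'   (absorption)
    = a3'·a5'+a3'·a5'·a5'   (complement / identity)
    = a3'·a5'   (absorption)
E2: (a5'+a5'·(a3+a3))'
    = (a5'+a5'·a3)'   (idempotence)
    = (a5')'   (absorption)
    = a5   (double negation)
These differ: at a3=0, a5=1, E1 = 0 but E2 = 1.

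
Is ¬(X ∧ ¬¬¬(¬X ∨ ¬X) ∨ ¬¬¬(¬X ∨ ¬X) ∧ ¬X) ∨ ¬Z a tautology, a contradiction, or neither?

neither

¬(X ∧ ¬¬¬(¬X ∨ ¬X) ∨ ¬¬¬(¬X ∨ ¬X) ∧ ¬X) ∨ ¬Z
= ¬¬¬¬(¬X ∨ ¬X) ∨ ¬Z   [distribution]
= ¬¬¬¬¬X ∨ ¬Z   [idempotence]
= ¬¬¬X ∨ ¬Z   [double negation]
= ¬X ∨ ¬Z   [double negation]
This depends on X, Z, so it is not a constant.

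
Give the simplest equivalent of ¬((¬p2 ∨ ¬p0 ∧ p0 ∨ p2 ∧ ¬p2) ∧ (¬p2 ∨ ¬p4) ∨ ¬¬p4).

p2 ∧ ¬p4

¬((¬p2 ∨ ¬p0 ∧ p0 ∨ p2 ∧ ¬p2) ∧ (¬p2 ∨ ¬p4) ∨ ¬¬p4)
= ¬((¬p2 ∨ p2 ∧ ¬p2) ∧ (¬p2 ∨ ¬p4) ∨ ¬¬p4)   — complement / identity
= ¬(¬p2 ∧ (¬p2 ∨ ¬p4) ∨ ¬¬p4)   — complement / identity
= ¬(¬p2 ∨ ¬¬p4)   — absorption
= p2 ∧ ¬p4   — De Morgan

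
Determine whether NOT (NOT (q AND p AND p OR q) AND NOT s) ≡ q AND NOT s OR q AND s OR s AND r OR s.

E1: NOT (NOT (q AND p AND p OR q) AND NOT s)
    = q AND p AND p OR q OR s
    = q AND p OR q OR s
    = q OR s
E2: q AND NOT s OR q AND s OR s AND r OR s
    = q OR s AND r OR s
    = q OR s
Both reduce to q OR s, so they are equivalent.

Yes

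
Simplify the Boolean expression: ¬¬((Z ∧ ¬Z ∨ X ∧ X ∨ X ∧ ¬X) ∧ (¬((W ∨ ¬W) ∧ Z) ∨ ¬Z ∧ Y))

X ∧ ¬Z

¬¬((Z ∧ ¬Z ∨ X ∧ X ∨ X ∧ ¬X) ∧ (¬((W ∨ ¬W) ∧ Z) ∨ ¬Z ∧ Y))
= ¬¬((Z ∧ ¬Z ∨ X ∧ X ∨ X ∧ ¬X) ∧ (¬Z ∨ ¬Z ∧ Y))   (complement / identity)
= (Z ∧ ¬Z ∨ X ∧ X ∨ X ∧ ¬X) ∧ (¬Z ∨ ¬Z ∧ Y)   (double negation)
= (Z ∧ ¬Z ∨ X ∧ X ∨ X ∧ ¬X) ∧ ¬Z   (absorption)
= (X ∧ X ∨ X ∧ ¬X) ∧ ¬Z   (complement / identity)
= X ∧ ¬Z   (distribution)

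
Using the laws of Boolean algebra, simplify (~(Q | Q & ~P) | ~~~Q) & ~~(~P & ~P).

~Q & ~P

(~(Q | Q & ~P) | ~~~Q) & ~~(~P & ~P)
= (~(Q | Q & ~P) | ~Q) & ~~(~P & ~P)   — double negation
= (~(Q | Q & ~P) | ~Q) & ~~~P   — idempotence
= (~Q | ~Q) & ~~~P   — absorption
= (~Q | ~Q) & ~P   — double negation
= ~Q & ~P   — idempotence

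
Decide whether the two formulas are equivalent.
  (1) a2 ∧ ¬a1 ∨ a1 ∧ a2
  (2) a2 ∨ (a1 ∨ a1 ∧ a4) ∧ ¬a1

Yes

E1: a2 ∧ ¬a1 ∨ a1 ∧ a2
    = a2
E2: a2 ∨ (a1 ∨ a1 ∧ a4) ∧ ¬a1
    = a2 ∨ a1 ∧ ¬a1
    = a2
Both reduce to a2, so they are equivalent.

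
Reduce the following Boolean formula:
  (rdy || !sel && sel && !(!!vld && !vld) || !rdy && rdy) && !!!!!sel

(rdy || !sel && sel && !(!!vld && !vld) || !rdy && rdy) && !!!!!sel
= (rdy || !sel && sel && (!vld || vld) || !rdy && rdy) && !!!!!sel   (De Morgan)
= (rdy || !sel && sel && (!vld || vld)) && !!!!!sel   (complement / identity)
= (rdy || !sel && sel && (!vld || vld)) && !!!sel   (double negation)
= (rdy || !sel && sel) && !!!sel   (complement / identity)
= rdy && !!!sel   (complement / identity)
= rdy && !sel   (double negation)

rdy && !sel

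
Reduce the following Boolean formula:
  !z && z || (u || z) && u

u

!z && z || (u || z) && u
= !z && z || u   — absorption
= u   — complement / identity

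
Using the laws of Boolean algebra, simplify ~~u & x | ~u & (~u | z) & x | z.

~~u & x | ~u & (~u | z) & x | z
= ~~u & x | ~u & x | z   — absorption
= u & x | ~u & x | z   — double negation
= x | z   — distribution

x | z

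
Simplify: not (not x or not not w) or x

not (not x or not not w) or x
= x and not w or x   (De Morgan)
= x   (absorption)

x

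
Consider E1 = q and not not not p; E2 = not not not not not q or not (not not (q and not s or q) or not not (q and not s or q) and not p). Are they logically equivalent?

No

E1: q and not not not p
    = q and not p   — double negation
E2: not not not not not q or not (not not (q and not s or q) or not not (q and not s or q) and not p)
    = not not not q or not (not not (q and not s or q) or not not (q and not s or q) and not p)   — double negation
    = not not not q or not not not (q and not s or q)   — absorption
    = not not not q or not not not q   — absorption
    = not not not q   — idempotence
    = not q   — double negation
These differ: at p=1, q=0, s=1, E1 = 0 but E2 = 1.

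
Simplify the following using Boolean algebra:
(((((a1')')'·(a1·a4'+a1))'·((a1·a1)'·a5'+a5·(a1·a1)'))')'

a1'

(((((a1')')'·(a1·a4'+a1))'·((a1·a1)'·a5'+a5·(a1·a1)'))')'
= (((((a1')')'·a1)'·((a1·a1)'·a5'+a5·(a1·a1)'))')'   (absorption)
= (((a1'·a1)'·((a1·a1)'·a5'+a5·(a1·a1)'))')'   (double negation)
= (((a1'·a1)'·(a1·a1)')')'   (distribution)
= (a1'·a1+a1·a1)'   (De Morgan)
= a1'   (distribution)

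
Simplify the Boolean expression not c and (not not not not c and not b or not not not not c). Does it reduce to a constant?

not c and (not not not not c and not b or not not not not c)
= not c and not not not not c   — absorption
= not c and not not c   — double negation
= not c and c   — double negation
= False   — complement

False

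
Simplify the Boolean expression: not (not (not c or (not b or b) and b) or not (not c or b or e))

not (not (not c or (not b or b) and b) or not (not c or b or e))
= (not c or (not b or b) and b) and (not c or b or e)   (De Morgan)
= (not c or b) and (not c or b or e)   (complement / identity)
= not c or b   (absorption)

not c or b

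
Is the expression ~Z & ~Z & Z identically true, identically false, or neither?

identically false

~Z & ~Z & Z
= ~Z & Z   — idempotence
= 0   — complement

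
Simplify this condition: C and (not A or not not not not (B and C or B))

C and (not A or B)

C and (not A or not not not not (B and C or B))
= C and (not A or not not (B and C or B))   [double negation]
= C and (not A or not not B)   [absorption]
= C and (not A or B)   [double negation]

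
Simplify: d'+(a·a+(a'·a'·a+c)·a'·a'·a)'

d'+a'

d'+(a·a+(a'·a'·a+c)·a'·a'·a)'
= d'+(a·a+a'·a'·a)'   (absorption)
= d'+(a·a+a'·a)'   (idempotence)
= d'+a'   (distribution)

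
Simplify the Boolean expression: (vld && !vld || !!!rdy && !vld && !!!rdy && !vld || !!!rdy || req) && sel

(vld && !vld || !!!rdy && !vld && !!!rdy && !vld || !!!rdy || req) && sel
= (!!!rdy && !vld && !!!rdy && !vld || !!!rdy || req) && sel   [complement / identity]
= (!!!rdy && !vld || !!!rdy || req) && sel   [idempotence]
= (!!!rdy || req) && sel   [absorption]
= (!rdy || req) && sel   [double negation]

(!rdy || req) && sel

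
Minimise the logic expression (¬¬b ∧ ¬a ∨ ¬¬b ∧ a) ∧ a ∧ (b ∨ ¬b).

(¬¬b ∧ ¬a ∨ ¬¬b ∧ a) ∧ a ∧ (b ∨ ¬b)
= (¬¬b ∧ ¬a ∨ ¬¬b ∧ a) ∧ a
= ¬¬b ∧ a
= b ∧ a

b ∧ a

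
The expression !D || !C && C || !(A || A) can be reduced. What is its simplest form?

!D || !C && C || !(A || A)
= !D || !(A || A)   — complement / identity
= !D || !A   — idempotence

!D || !A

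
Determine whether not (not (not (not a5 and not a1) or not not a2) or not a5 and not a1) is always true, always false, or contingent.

contingent

not (not (not (not a5 and not a1) or not not a2) or not a5 and not a1)
= not (not a5 and not a1 and not a2 or not a5 and not a1)   (De Morgan)
= not (not a5 and not a1)   (absorption)
= a5 or a1   (De Morgan)
This depends on a1, a5, so it is not a constant.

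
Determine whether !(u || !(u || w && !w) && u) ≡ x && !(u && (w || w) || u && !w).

E1: !(u || !(u || w && !w) && u)
    = !(u || !u && u)   [complement / identity]
    = !u   [complement / identity]
E2: x && !(u && (w || w) || u && !w)
    = x && !(u && w || u && !w)   [idempotence]
    = x && !u   [distribution]
These differ: at u=0, w=0, x=0, E1 = 1 but E2 = 0.

No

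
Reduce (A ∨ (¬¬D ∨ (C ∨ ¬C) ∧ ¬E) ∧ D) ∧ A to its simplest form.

A

(A ∨ (¬¬D ∨ (C ∨ ¬C) ∧ ¬E) ∧ D) ∧ A
= (A ∨ (¬¬D ∨ ¬E) ∧ D) ∧ A   — complement / identity
= (A ∨ (D ∨ ¬E) ∧ D) ∧ A   — double negation
= (A ∨ D) ∧ A   — absorption
= A   — absorption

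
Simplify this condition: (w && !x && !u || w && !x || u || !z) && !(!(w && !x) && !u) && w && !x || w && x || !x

(w && !x && !u || w && !x || u || !z) && !(!(w && !x) && !u) && w && !x || w && x || !x
= (w && !x || u || !z) && !(!(w && !x) && !u) && w && !x || w && x || !x   — absorption
= (w && !x || u || !z) && (w && !x || u) && w && !x || w && x || !x   — De Morgan
= (w && !x || u) && w && !x || w && x || !x   — absorption
= w && !x || w && x || !x   — absorption
= w || !x   — distribution

w || !x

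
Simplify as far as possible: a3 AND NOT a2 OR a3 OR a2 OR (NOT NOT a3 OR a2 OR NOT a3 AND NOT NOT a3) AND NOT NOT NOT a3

a3 OR a2

a3 AND NOT a2 OR a3 OR a2 OR (NOT NOT a3 OR a2 OR NOT a3 AND NOT NOT a3) AND NOT NOT NOT a3
= a3 AND NOT a2 OR a3 OR a2 OR (a3 OR a2 OR NOT a3 AND NOT NOT a3) AND NOT NOT NOT a3   — double negation
= a3 AND NOT a2 OR a3 OR a2 OR (a3 OR a2 OR NOT a3 AND a3) AND NOT NOT NOT a3   — double negation
= a3 AND NOT a2 OR a3 OR a2 OR (a3 OR a2 OR NOT a3 AND a3) AND NOT a3   — double negation
= a3 AND NOT a2 OR a3 OR a2 OR (a3 OR a2) AND NOT a3   — complement / identity
= a3 OR a2 OR (a3 OR a2) AND NOT a3   — absorption
= a3 OR a2   — absorption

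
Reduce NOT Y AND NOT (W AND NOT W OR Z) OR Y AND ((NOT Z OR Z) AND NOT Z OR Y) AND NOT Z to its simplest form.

NOT Y AND NOT (W AND NOT W OR Z) OR Y AND ((NOT Z OR Z) AND NOT Z OR Y) AND NOT Z
= NOT Y AND NOT Z OR Y AND ((NOT Z OR Z) AND NOT Z OR Y) AND NOT Z   [complement / identity]
= NOT Y AND NOT Z OR Y AND (NOT Z OR Y) AND NOT Z   [complement / identity]
= NOT Y AND NOT Z OR Y AND NOT Z   [absorption]
= NOT Z   [distribution]

NOT Z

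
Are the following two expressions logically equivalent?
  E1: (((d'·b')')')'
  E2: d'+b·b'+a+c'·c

E1: (((d'·b')')')'
    = ((d+b)')'
    = d+b
E2: d'+b·b'+a+c'·c
    = d'+a+c'·c
    = d'+a
These differ: at a=1, b=0, c=0, d=0, E1 = 0 but E2 = 1.

No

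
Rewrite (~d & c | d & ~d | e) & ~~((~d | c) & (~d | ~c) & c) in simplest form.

~d & c

(~d & c | d & ~d | e) & ~~((~d | c) & (~d | ~c) & c)
= (~d & c | d & ~d | e) & ~~((~d | c & ~c) & c)   — distribution
= (~d & c | d & ~d | e) & (~d | c & ~c) & c   — double negation
= (~d & c | e) & (~d | c & ~c) & c   — complement / identity
= (~d & c | e) & ~d & c   — complement / identity
= ~d & c   — absorption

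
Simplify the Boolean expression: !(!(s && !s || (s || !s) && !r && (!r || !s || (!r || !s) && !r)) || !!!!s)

!(!(s && !s || (s || !s) && !r && (!r || !s || (!r || !s) && !r)) || !!!!s)
= !(!(s && !s || (s || !s) && !r && (!r || !s)) || !!!!s)   (absorption)
= !(!(s && !s || !r && (!r || !s)) || !!!!s)   (complement / identity)
= !(!(!r && (!r || !s)) || !!!!s)   (complement / identity)
= !(!!r || !!!!s)   (absorption)
= !r && !!!s   (De Morgan)
= !r && !s   (double negation)

!r && !s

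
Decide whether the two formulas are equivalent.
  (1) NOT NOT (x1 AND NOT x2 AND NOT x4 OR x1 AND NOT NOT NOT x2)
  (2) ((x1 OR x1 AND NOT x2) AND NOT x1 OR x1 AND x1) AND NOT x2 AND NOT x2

E1: NOT NOT (x1 AND NOT x2 AND NOT x4 OR x1 AND NOT NOT NOT x2)
    = NOT NOT (x1 AND NOT x2 AND NOT x4 OR x1 AND NOT x2)   (double negation)
    = NOT NOT (x1 AND NOT x2)   (absorption)
    = x1 AND NOT x2   (double negation)
E2: ((x1 OR x1 AND NOT x2) AND NOT x1 OR x1 AND x1) AND NOT x2 AND NOT x2
    = (x1 AND NOT x1 OR x1 AND x1) AND NOT x2 AND NOT x2   (absorption)
    = x1 AND (NOT x1 OR x1) AND NOT x2 AND NOT x2   (distribution)
    = x1 AND NOT x2 AND NOT x2   (complement / identity)
    = x1 AND NOT x2   (idempotence)
Both reduce to x1 AND NOT x2, so they are equivalent.

Yes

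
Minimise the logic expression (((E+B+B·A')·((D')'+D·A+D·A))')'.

(((E+B+B·A')·((D')'+D·A+D·A))')'
= (((E+B)·((D')'+D·A+D·A))')'   (absorption)
= (((E+B)·(D+D·A+D·A))')'   (double negation)
= (((E+B)·(D+D·A))')'   (idempotence)
= (((E+B)·D)')'   (absorption)
= (E+B)·D   (double negation)

(E+B)·D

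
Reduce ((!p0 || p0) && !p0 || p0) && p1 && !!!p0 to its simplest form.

((!p0 || p0) && !p0 || p0) && p1 && !!!p0
= (!p0 || p0) && p1 && !!!p0
= (!p0 || p0) && p1 && !p0
= p1 && !p0

p1 && !p0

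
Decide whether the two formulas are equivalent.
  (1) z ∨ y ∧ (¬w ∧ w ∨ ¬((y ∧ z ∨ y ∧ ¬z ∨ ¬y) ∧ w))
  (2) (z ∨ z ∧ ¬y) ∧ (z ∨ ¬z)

No

E1: z ∨ y ∧ (¬w ∧ w ∨ ¬((y ∧ z ∨ y ∧ ¬z ∨ ¬y) ∧ w))
    = z ∨ y ∧ (¬w ∧ w ∨ ¬((y ∨ ¬y) ∧ w))
    = z ∨ y ∧ (¬w ∧ w ∨ ¬w)
    = z ∨ y ∧ ¬w
E2: (z ∨ z ∧ ¬y) ∧ (z ∨ ¬z)
    = z ∧ (z ∨ ¬z)
    = z
These differ: at w=0, y=1, z=0, E1 = 1 but E2 = 0.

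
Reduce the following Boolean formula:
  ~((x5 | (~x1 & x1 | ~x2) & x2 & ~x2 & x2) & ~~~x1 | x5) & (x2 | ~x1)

~x5 & (x2 | ~x1)

~((x5 | (~x1 & x1 | ~x2) & x2 & ~x2 & x2) & ~~~x1 | x5) & (x2 | ~x1)
= ~((x5 | ~x2 & x2 & ~x2 & x2) & ~~~x1 | x5) & (x2 | ~x1)
= ~((x5 | ~x2 & x2) & ~~~x1 | x5) & (x2 | ~x1)
= ~((x5 | ~x2 & x2) & ~x1 | x5) & (x2 | ~x1)
= ~(x5 & ~x1 | x5) & (x2 | ~x1)
= ~x5 & (x2 | ~x1)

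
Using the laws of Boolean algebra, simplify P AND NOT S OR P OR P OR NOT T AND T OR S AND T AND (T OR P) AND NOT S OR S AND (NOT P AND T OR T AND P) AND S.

P OR S AND T

P AND NOT S OR P OR P OR NOT T AND T OR S AND T AND (T OR P) AND NOT S OR S AND (NOT P AND T OR T AND P) AND S
= P AND NOT S OR P OR P OR NOT T AND T OR S AND T AND (T OR P) AND NOT S OR S AND T AND S   [distribution]
= P OR P OR NOT T AND T OR S AND T AND (T OR P) AND NOT S OR S AND T AND S   [absorption]
= P OR P OR S AND T AND (T OR P) AND NOT S OR S AND T AND S   [complement / identity]
= P OR P OR S AND T AND NOT S OR S AND T AND S   [absorption]
= P OR S AND T AND NOT S OR S AND T AND S   [idempotence]
= P OR S AND T   [distribution]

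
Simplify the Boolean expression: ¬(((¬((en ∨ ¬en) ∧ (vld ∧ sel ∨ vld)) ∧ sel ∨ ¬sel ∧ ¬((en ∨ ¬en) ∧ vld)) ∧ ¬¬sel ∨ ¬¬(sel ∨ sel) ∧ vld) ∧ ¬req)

¬sel ∨ req

¬(((¬((en ∨ ¬en) ∧ (vld ∧ sel ∨ vld)) ∧ sel ∨ ¬sel ∧ ¬((en ∨ ¬en) ∧ vld)) ∧ ¬¬sel ∨ ¬¬(sel ∨ sel) ∧ vld) ∧ ¬req)
= ¬(((¬((en ∨ ¬en) ∧ vld) ∧ sel ∨ ¬sel ∧ ¬((en ∨ ¬en) ∧ vld)) ∧ ¬¬sel ∨ ¬¬(sel ∨ sel) ∧ vld) ∧ ¬req)   [absorption]
= ¬((¬((en ∨ ¬en) ∧ vld) ∧ ¬¬sel ∨ ¬¬(sel ∨ sel) ∧ vld) ∧ ¬req)   [distribution]
= ¬((¬((en ∨ ¬en) ∧ vld) ∧ ¬¬sel ∨ ¬¬sel ∧ vld) ∧ ¬req)   [idempotence]
= ¬((¬vld ∧ ¬¬sel ∨ ¬¬sel ∧ vld) ∧ ¬req)   [complement / identity]
= ¬(¬¬sel ∧ ¬req)   [distribution]
= ¬sel ∨ req   [De Morgan]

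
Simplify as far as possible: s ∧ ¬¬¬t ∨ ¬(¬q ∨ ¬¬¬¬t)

s ∧ ¬¬¬t ∨ ¬(¬q ∨ ¬¬¬¬t)
= s ∧ ¬¬¬t ∨ q ∧ ¬¬¬t   — De Morgan
= ¬¬¬t ∧ (s ∨ q)   — distribution
= ¬t ∧ (s ∨ q)   — double negation

¬t ∧ (s ∨ q)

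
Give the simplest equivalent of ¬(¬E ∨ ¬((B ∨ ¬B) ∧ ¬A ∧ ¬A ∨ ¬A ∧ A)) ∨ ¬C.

E ∧ ¬A ∨ ¬C

¬(¬E ∨ ¬((B ∨ ¬B) ∧ ¬A ∧ ¬A ∨ ¬A ∧ A)) ∨ ¬C
= E ∧ ((B ∨ ¬B) ∧ ¬A ∧ ¬A ∨ ¬A ∧ A) ∨ ¬C
= E ∧ (¬A ∧ ¬A ∨ ¬A ∧ A) ∨ ¬C
= E ∧ ¬A ∨ ¬C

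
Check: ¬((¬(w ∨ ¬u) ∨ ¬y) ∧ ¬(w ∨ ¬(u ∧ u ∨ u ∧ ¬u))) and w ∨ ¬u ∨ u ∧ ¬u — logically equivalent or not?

Yes

E1: ¬((¬(w ∨ ¬u) ∨ ¬y) ∧ ¬(w ∨ ¬(u ∧ u ∨ u ∧ ¬u)))
    = ¬((¬(w ∨ ¬u) ∨ ¬y) ∧ ¬(w ∨ ¬u))   (distribution)
    = ¬¬(w ∨ ¬u)   (absorption)
    = w ∨ ¬u   (double negation)
E2: w ∨ ¬u ∨ u ∧ ¬u
    = w ∨ ¬u   (complement / identity)
Both reduce to w ∨ ¬u, so they are equivalent.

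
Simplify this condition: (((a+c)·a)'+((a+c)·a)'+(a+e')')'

a

(((a+c)·a)'+((a+c)·a)'+(a+e')')'
= (((a+c)·a)'+(a+e')')'   (idempotence)
= (a+c)·a·(a+e')   (De Morgan)
= a·(a+e')   (absorption)
= a   (absorption)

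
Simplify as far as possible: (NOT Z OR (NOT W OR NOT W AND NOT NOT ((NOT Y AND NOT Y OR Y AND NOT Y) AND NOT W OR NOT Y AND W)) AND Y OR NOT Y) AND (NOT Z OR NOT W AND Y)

(NOT Z OR (NOT W OR NOT W AND NOT NOT ((NOT Y AND NOT Y OR Y AND NOT Y) AND NOT W OR NOT Y AND W)) AND Y OR NOT Y) AND (NOT Z OR NOT W AND Y)
= (NOT Z OR (NOT W OR NOT W AND NOT NOT (NOT Y AND NOT W OR NOT Y AND W)) AND Y OR NOT Y) AND (NOT Z OR NOT W AND Y)   (distribution)
= (NOT Z OR (NOT W OR NOT W AND NOT NOT NOT Y) AND Y OR NOT Y) AND (NOT Z OR NOT W AND Y)   (distribution)
= (NOT Z OR (NOT W OR NOT W AND NOT Y) AND Y OR NOT Y) AND (NOT Z OR NOT W AND Y)   (double negation)
= (NOT Z OR NOT W AND Y OR NOT Y) AND (NOT Z OR NOT W AND Y)   (absorption)
= NOT Z OR NOT W AND Y   (absorption)

NOT Z OR NOT W AND Y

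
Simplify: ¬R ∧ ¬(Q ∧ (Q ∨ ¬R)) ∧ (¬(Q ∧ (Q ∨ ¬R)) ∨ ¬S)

¬R ∧ ¬Q

¬R ∧ ¬(Q ∧ (Q ∨ ¬R)) ∧ (¬(Q ∧ (Q ∨ ¬R)) ∨ ¬S)
= ¬R ∧ ¬(Q ∧ (Q ∨ ¬R))   (absorption)
= ¬R ∧ ¬Q   (absorption)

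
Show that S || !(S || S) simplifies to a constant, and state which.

S || !(S || S)
= S || !S   [idempotence]
= true   [complement]

true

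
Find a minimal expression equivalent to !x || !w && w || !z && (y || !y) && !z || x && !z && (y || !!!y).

!x || !z

!x || !w && w || !z && (y || !y) && !z || x && !z && (y || !!!y)
= !x || !z && (y || !y) && !z || x && !z && (y || !!!y)   (complement / identity)
= !x || !z && (y || !y) && !z || x && !z && (y || !y)   (double negation)
= !x || (!z || x) && !z && (y || !y)   (distribution)
= !x || (!z || x) && !z   (complement / identity)
= !x || !z   (absorption)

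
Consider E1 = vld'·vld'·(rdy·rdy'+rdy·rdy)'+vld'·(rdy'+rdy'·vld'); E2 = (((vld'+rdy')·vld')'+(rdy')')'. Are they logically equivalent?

E1: vld'·vld'·(rdy·rdy'+rdy·rdy)'+vld'·(rdy'+rdy'·vld')
    = vld'·(rdy·rdy'+rdy·rdy)'+vld'·(rdy'+rdy'·vld')   (idempotence)
    = vld'·(rdy·rdy'+rdy·rdy)'+vld'·rdy'   (absorption)
    = vld'·rdy'+vld'·rdy'   (distribution)
    = vld'·rdy'   (idempotence)
E2: (((vld'+rdy')·vld')'+(rdy')')'
    = (vld'+rdy')·vld'·rdy'   (De Morgan)
    = vld'·rdy'   (absorption)
Both reduce to vld'·rdy', so they are equivalent.

Yes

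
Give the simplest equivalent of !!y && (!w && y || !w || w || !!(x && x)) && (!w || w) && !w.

!!y && (!w && y || !w || w || !!(x && x)) && (!w || w) && !w
= !!y && (!w && y || !w || w || !!x) && (!w || w) && !w
= !!y && (!w && y || !w || w || x) && (!w || w) && !w
= !!y && (!w || w || x) && (!w || w) && !w
= !!y && (!w || w) && !w
= y && (!w || w) && !w
= y && !w

y && !w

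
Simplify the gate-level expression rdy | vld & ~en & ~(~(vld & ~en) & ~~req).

rdy | vld & ~en

rdy | vld & ~en & ~(~(vld & ~en) & ~~req)
= rdy | vld & ~en & (vld & ~en | ~req)   [De Morgan]
= rdy | vld & ~en   [absorption]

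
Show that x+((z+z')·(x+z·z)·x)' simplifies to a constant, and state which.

1

x+((z+z')·(x+z·z)·x)'
= x+((x+z·z)·x)'   [complement / identity]
= x+((x+z)·x)'   [idempotence]
= x+x'   [absorption]
= 1   [complement]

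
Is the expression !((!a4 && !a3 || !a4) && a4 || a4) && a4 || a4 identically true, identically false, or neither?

!((!a4 && !a3 || !a4) && a4 || a4) && a4 || a4
= !(!a4 && a4 || a4) && a4 || a4   (absorption)
= !a4 && a4 || a4   (complement / identity)
= a4   (complement / identity)
This depends on a4, so it is not a constant.

neither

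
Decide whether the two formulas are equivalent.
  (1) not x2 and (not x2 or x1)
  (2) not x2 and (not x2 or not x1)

E1: not x2 and (not x2 or x1)
    = not x2
E2: not x2 and (not x2 or not x1)
    = not x2
Both reduce to not x2, so they are equivalent.

Yes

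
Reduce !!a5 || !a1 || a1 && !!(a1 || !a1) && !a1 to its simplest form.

!!a5 || !a1 || a1 && !!(a1 || !a1) && !a1
= !!a5 || !a1 || a1 && (a1 || !a1) && !a1   (double negation)
= a5 || !a1 || a1 && (a1 || !a1) && !a1   (double negation)
= a5 || !a1 || a1 && !a1   (complement / identity)
= a5 || !a1   (complement / identity)

a5 || !a1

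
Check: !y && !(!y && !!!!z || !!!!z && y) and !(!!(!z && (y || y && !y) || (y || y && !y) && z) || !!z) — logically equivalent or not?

Yes

E1: !y && !(!y && !!!!z || !!!!z && y)
    = !y && !!!!!z
    = !y && !!!z
    = !y && !z
E2: !(!!(!z && (y || y && !y) || (y || y && !y) && z) || !!z)
    = !(!!(y || y && !y) || !!z)
    = !(!!y || !!z)
    = !y && !z
Both reduce to !y && !z, so they are equivalent.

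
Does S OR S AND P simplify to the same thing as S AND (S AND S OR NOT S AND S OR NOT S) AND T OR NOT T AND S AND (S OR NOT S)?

E1: S OR S AND P
    = S   (absorption)
E2: S AND (S AND S OR NOT S AND S OR NOT S) AND T OR NOT T AND S AND (S OR NOT S)
    = S AND (S OR NOT S) AND T OR NOT T AND S AND (S OR NOT S)   (distribution)
    = S AND (S OR NOT S)   (distribution)
    = S   (complement / identity)
Both reduce to S, so they are equivalent.

Yes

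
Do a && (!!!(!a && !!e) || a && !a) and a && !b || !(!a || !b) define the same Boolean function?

E1: a && (!!!(!a && !!e) || a && !a)
    = a && (!(!a && !!e) || a && !a)   [double negation]
    = a && !(!a && !!e)   [complement / identity]
    = a && (a || !e)   [De Morgan]
    = a   [absorption]
E2: a && !b || !(!a || !b)
    = a && !b || a && b   [De Morgan]
    = a   [distribution]
Both reduce to a, so they are equivalent.

Yes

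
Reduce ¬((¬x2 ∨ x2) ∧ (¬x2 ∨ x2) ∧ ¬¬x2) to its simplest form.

¬x2

¬((¬x2 ∨ x2) ∧ (¬x2 ∨ x2) ∧ ¬¬x2)
= ¬((¬x2 ∨ x2) ∧ ¬¬x2)   (complement / identity)
= ¬¬¬x2   (complement / identity)
= ¬x2   (double negation)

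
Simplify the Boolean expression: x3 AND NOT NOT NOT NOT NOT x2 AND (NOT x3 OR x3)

x3 AND NOT NOT NOT NOT NOT x2 AND (NOT x3 OR x3)
= x3 AND NOT NOT NOT NOT NOT x2   [complement / identity]
= x3 AND NOT NOT NOT x2   [double negation]
= x3 AND NOT x2   [double negation]

x3 AND NOT x2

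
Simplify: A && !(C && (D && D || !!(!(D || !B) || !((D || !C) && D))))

A && !(C && (D && D || !!(!(D || !B) || !((D || !C) && D))))
= A && !(C && (D || !!(!(D || !B) || !((D || !C) && D))))   [idempotence]
= A && !(C && (D || !!(!(D || !B) || !D)))   [absorption]
= A && !(C && (D || !((D || !B) && D)))   [De Morgan]
= A && !(C && (D || !D))   [absorption]
= A && !C   [complement / identity]

A && !C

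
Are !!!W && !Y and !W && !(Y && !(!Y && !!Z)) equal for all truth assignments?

E1: !!!W && !Y
    = !W && !Y   [double negation]
E2: !W && !(Y && !(!Y && !!Z))
    = !W && !(Y && (Y || !Z))   [De Morgan]
    = !W && !Y   [absorption]
Both reduce to !W && !Y, so they are equivalent.

Yes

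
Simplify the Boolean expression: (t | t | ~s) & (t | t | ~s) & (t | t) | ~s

t | ~s

(t | t | ~s) & (t | t | ~s) & (t | t) | ~s
= (t | t | ~s) & (t | t) | ~s   [idempotence]
= t | t | ~s   [absorption]
= t | ~s   [idempotence]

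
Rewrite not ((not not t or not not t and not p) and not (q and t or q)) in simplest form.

not t or q

not ((not not t or not not t and not p) and not (q and t or q))
= not (not not t and not (q and t or q))   (absorption)
= not t or q and t or q   (De Morgan)
= not t or q   (absorption)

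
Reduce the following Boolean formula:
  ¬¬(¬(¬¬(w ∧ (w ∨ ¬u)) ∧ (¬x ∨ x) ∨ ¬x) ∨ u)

¬¬(¬(¬¬(w ∧ (w ∨ ¬u)) ∧ (¬x ∨ x) ∨ ¬x) ∨ u)
= ¬¬(¬(¬¬w ∧ (¬x ∨ x) ∨ ¬x) ∨ u)
= ¬¬(¬(¬¬w ∨ ¬x) ∨ u)
= ¬(¬¬w ∨ ¬x) ∨ u
= ¬w ∧ x ∨ u

¬w ∧ x ∨ u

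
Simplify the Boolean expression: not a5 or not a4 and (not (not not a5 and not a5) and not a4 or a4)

not a5 or not a4 and (not (not not a5 and not a5) and not a4 or a4)
= not a5 or not a4 and ((not a5 or a5) and not a4 or a4)
= not a5 or not a4 and (not a4 or a4)
= not a5 or not a4

not a5 or not a4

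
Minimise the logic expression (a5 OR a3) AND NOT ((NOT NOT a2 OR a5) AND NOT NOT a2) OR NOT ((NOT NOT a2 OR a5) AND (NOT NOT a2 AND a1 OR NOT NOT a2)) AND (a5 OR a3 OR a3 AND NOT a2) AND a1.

(a5 OR a3) AND NOT a2

(a5 OR a3) AND NOT ((NOT NOT a2 OR a5) AND NOT NOT a2) OR NOT ((NOT NOT a2 OR a5) AND (NOT NOT a2 AND a1 OR NOT NOT a2)) AND (a5 OR a3 OR a3 AND NOT a2) AND a1
= (a5 OR a3) AND NOT ((NOT NOT a2 OR a5) AND NOT NOT a2) OR NOT ((NOT NOT a2 OR a5) AND NOT NOT a2) AND (a5 OR a3 OR a3 AND NOT a2) AND a1
= (a5 OR a3 OR (a5 OR a3 OR a3 AND NOT a2) AND a1) AND NOT ((NOT NOT a2 OR a5) AND NOT NOT a2)
= (a5 OR a3 OR (a5 OR a3 OR a3 AND NOT a2) AND a1) AND NOT NOT NOT a2
= (a5 OR a3 OR (a5 OR a3) AND a1) AND NOT NOT NOT a2
= (a5 OR a3 OR (a5 OR a3) AND a1) AND NOT a2
= (a5 OR a3) AND NOT a2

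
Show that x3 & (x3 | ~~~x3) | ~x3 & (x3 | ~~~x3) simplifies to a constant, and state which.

x3 & (x3 | ~~~x3) | ~x3 & (x3 | ~~~x3)
= x3 | ~~~x3   — distribution
= x3 | ~x3   — double negation
= 1   — complement

1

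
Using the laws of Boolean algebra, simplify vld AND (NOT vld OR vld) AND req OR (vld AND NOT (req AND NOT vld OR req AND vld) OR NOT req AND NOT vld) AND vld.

vld

vld AND (NOT vld OR vld) AND req OR (vld AND NOT (req AND NOT vld OR req AND vld) OR NOT req AND NOT vld) AND vld
= vld AND req OR (vld AND NOT (req AND NOT vld OR req AND vld) OR NOT req AND NOT vld) AND vld   [complement / identity]
= vld AND req OR (vld AND NOT req OR NOT req AND NOT vld) AND vld   [distribution]
= vld AND req OR NOT req AND vld   [distribution]
= vld   [distribution]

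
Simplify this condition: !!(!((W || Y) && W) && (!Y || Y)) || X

!!(!((W || Y) && W) && (!Y || Y)) || X
= !!!((W || Y) && W) || X
= !((W || Y) && W) || X
= !W || X

!W || X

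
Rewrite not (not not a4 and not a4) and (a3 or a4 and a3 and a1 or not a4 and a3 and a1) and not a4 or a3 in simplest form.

a3

not (not not a4 and not a4) and (a3 or a4 and a3 and a1 or not a4 and a3 and a1) and not a4 or a3
= not (not not a4 and not a4) and (a3 or a3 and a1) and not a4 or a3   — distribution
= (not a4 or a4) and (a3 or a3 and a1) and not a4 or a3   — De Morgan
= (not a4 or a4) and a3 and not a4 or a3   — absorption
= a3 and not a4 or a3   — complement / identity
= a3   — absorption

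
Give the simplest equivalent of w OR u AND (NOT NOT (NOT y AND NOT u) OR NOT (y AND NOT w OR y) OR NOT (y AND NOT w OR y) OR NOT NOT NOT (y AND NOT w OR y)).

w OR u AND (NOT NOT (NOT y AND NOT u) OR NOT (y AND NOT w OR y) OR NOT (y AND NOT w OR y) OR NOT NOT NOT (y AND NOT w OR y))
= w OR u AND (NOT NOT (NOT y AND NOT u) OR NOT (y AND NOT w OR y) OR NOT NOT NOT (y AND NOT w OR y))   (idempotence)
= w OR u AND (NOT NOT (NOT y AND NOT u) OR NOT (y AND NOT w OR y) OR NOT (y AND NOT w OR y))   (double negation)
= w OR u AND (NOT NOT (NOT y AND NOT u) OR NOT (y AND NOT w OR y))   (idempotence)
= w OR u AND (NOT NOT (NOT y AND NOT u) OR NOT y)   (absorption)
= w OR u AND (NOT y AND NOT u OR NOT y)   (double negation)
= w OR u AND NOT y   (absorption)

w OR u AND NOT y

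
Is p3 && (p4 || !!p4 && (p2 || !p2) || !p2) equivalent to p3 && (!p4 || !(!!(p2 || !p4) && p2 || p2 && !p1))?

E1: p3 && (p4 || !!p4 && (p2 || !p2) || !p2)
    = p3 && (p4 || !!p4 || !p2)   — complement / identity
    = p3 && (p4 || p4 || !p2)   — double negation
    = p3 && (p4 || !p2)   — idempotence
E2: p3 && (!p4 || !(!!(p2 || !p4) && p2 || p2 && !p1))
    = p3 && (!p4 || !((p2 || !p4) && p2 || p2 && !p1))   — double negation
    = p3 && (!p4 || !(p2 || p2 && !p1))   — absorption
    = p3 && (!p4 || !p2)   — absorption
These differ: at p1=0, p2=1, p3=1, p4=0, E1 = 0 but E2 = 1.

No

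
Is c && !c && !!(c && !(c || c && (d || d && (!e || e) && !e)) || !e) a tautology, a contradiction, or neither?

c && !c && !!(c && !(c || c && (d || d && (!e || e) && !e)) || !e)
= c && !c && !!(c && !(c || c && (d || d && !e)) || !e)   — complement / identity
= c && !c && !!(c && !(c || c && d) || !e)   — absorption
= c && !c && (c && !(c || c && d) || !e)   — double negation
= c && !c && (c && !c || !e)   — absorption
= c && !c   — absorption
= false   — complement

contradiction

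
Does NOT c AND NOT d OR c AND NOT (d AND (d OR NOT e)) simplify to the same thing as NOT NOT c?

No

E1: NOT c AND NOT d OR c AND NOT (d AND (d OR NOT e))
    = NOT c AND NOT d OR c AND NOT d   — absorption
    = NOT d   — distribution
E2: NOT NOT c
    = c   — double negation
These differ: at c=0, d=0, e=1, E1 = 1 but E2 = 0.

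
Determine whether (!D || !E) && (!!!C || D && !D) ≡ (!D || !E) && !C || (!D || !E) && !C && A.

E1: (!D || !E) && (!!!C || D && !D)
    = (!D || !E) && (!C || D && !D)
    = (!D || !E) && !C
E2: (!D || !E) && !C || (!D || !E) && !C && A
    = (!D || !E) && !C
Both reduce to (!D || !E) && !C, so they are equivalent.

Yes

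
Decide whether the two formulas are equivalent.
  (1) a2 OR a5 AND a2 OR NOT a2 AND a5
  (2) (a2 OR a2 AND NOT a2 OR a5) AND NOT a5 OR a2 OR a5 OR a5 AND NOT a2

Yes

E1: a2 OR a5 AND a2 OR NOT a2 AND a5
    = a2 OR a5   [distribution]
E2: (a2 OR a2 AND NOT a2 OR a5) AND NOT a5 OR a2 OR a5 OR a5 AND NOT a2
    = (a2 OR a2 AND NOT a2 OR a5) AND NOT a5 OR a2 OR a5   [absorption]
    = (a2 OR a5) AND NOT a5 OR a2 OR a5   [complement / identity]
    = a2 OR a5   [absorption]
Both reduce to a2 OR a5, so they are equivalent.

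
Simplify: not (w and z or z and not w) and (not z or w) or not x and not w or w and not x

not z or not x

not (w and z or z and not w) and (not z or w) or not x and not w or w and not x
= not z and (not z or w) or not x and not w or w and not x   — distribution
= not z or not x and not w or w and not x   — absorption
= not z or not x   — distribution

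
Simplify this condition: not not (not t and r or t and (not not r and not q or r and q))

r

not not (not t and r or t and (not not r and not q or r and q))
= not not (not t and r or t and (r and not q or r and q))
= not not (not t and r or t and r)
= not t and r or t and r
= r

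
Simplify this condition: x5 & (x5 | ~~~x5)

x5

x5 & (x5 | ~~~x5)
= x5 & (x5 | ~x5)   [double negation]
= x5   [complement / identity]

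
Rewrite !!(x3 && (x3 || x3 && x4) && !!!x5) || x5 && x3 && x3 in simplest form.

!!(x3 && (x3 || x3 && x4) && !!!x5) || x5 && x3 && x3
= x3 && (x3 || x3 && x4) && !!!x5 || x5 && x3 && x3
= x3 && x3 && !!!x5 || x5 && x3 && x3
= x3 && x3 && !x5 || x5 && x3 && x3
= x3 && x3
= x3

x3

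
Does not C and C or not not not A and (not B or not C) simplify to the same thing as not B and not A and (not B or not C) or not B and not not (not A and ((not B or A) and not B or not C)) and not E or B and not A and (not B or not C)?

Yes

E1: not C and C or not not not A and (not B or not C)
    = not not not A and (not B or not C)   (complement / identity)
    = not A and (not B or not C)   (double negation)
E2: not B and not A and (not B or not C) or not B and not not (not A and ((not B or A) and not B or not C)) and not E or B and not A and (not B or not C)
    = not B and not A and (not B or not C) or not B and not not (not A and (not B or not C)) and not E or B and not A and (not B or not C)   (absorption)
    = not B and not A and (not B or not C) or not B and not A and (not B or not C) and not E or B and not A and (not B or not C)   (double negation)
    = not B and not A and (not B or not C) or B and not A and (not B or not C)   (absorption)
    = not A and (not B or not C)   (distribution)
Both reduce to not A and (not B or not C), so they are equivalent.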